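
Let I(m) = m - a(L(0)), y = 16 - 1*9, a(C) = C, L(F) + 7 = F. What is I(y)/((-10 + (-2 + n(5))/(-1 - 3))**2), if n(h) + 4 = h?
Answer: 224/1521 ≈ 0.14727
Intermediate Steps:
n(h) = -4 + h
L(F) = -7 + F
y = 7 (y = 16 - 9 = 7)
I(m) = 7 + m (I(m) = m - (-7 + 0) = m - 1*(-7) = m + 7 = 7 + m)
I(y)/((-10 + (-2 + n(5))/(-1 - 3))**2) = (7 + 7)/((-10 + (-2 + (-4 + 5))/(-1 - 3))**2) = 14/((-10 + (-2 + 1)/(-4))**2) = 14/((-10 - 1*(-1/4))**2) = 14/((-10 + 1/4)**2) = 14/((-39/4)**2) = 14/(1521/16) = 14*(16/1521) = 224/1521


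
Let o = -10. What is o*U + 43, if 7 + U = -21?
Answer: 323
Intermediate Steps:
U = -28 (U = -7 - 21 = -28)
o*U + 43 = -10*(-28) + 43 = 280 + 43 = 323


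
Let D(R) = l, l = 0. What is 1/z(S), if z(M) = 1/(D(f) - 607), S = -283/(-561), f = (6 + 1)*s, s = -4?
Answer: -607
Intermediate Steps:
f = -28 (f = (6 + 1)*(-4) = 7*(-4) = -28)
S = 283/561 (S = -283*(-1/561) = 283/561 ≈ 0.50446)
D(R) = 0
z(M) = -1/607 (z(M) = 1/(0 - 607) = 1/(-607) = -1/607)
1/z(S) = 1/(-1/607) = -607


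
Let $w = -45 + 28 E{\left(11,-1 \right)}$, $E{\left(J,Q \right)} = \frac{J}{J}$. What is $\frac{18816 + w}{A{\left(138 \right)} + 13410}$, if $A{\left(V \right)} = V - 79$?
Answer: $\frac{18799}{13469} \approx 1.3957$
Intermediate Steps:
$E{\left(J,Q \right)} = 1$
$A{\left(V \right)} = -79 + V$
$w = -17$ ($w = -45 + 28 \cdot 1 = -45 + 28 = -17$)
$\frac{18816 + w}{A{\left(138 \right)} + 13410} = \frac{18816 - 17}{\left(-79 + 138\right) + 13410} = \frac{18799}{59 + 13410} = \frac{18799}{13469}$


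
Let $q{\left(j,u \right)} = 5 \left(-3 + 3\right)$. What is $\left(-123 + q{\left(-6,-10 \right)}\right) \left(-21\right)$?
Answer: $2583$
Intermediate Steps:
$q{\left(j,u \right)} = 0$ ($q{\left(j,u \right)} = 5 \cdot 0 = 0$)
$\left(-123 + q{\left(-6,-10 \right)}\right) \left(-21\right) = \left(-123 + 0\right) \left(-21\right) = \left(-123\right) \left(-21\right) = 2583$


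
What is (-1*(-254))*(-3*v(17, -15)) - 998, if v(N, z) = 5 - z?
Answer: -16238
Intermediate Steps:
(-1*(-254))*(-3*v(17, -15)) - 998 = (-1*(-254))*(-3*(5 - 1*(-15))) - 998 = 254*(-3*(5 + 15)) - 998 = 254*(-3*20) - 998 = 254*(-60) - 998 = -15240 - 998 = -16238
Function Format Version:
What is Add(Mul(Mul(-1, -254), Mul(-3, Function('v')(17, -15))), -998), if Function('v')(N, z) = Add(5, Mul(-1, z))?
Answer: -16238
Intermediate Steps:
Add(Mul(Mul(-1, -254), Mul(-3, Function('v')(17, -15))), -998) = Add(Mul(Mul(-1, -254), Mul(-3, Add(5, Mul(-1, -15)))), -998) = Add(Mul(254, Mul(-3, Add(5, 15))), -998) = Add(Mul(254, Mul(-3, 20)), -998) = Add(Mul(254, -60), -998) = Add(-15240, -998) = -16238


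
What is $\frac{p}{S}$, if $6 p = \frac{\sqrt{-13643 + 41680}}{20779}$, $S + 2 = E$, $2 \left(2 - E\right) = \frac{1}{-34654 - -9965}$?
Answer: $\frac{567847 \sqrt{53}}{62337} \approx 66.317$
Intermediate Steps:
$E = \frac{98757}{49378}$ ($E = 2 - \frac{1}{2 \left(-34654 - -9965\right)} = 2 - \frac{1}{2 \left(-34654 + 9965\right)} = 2 - \frac{1}{2 \left(-24689\right)} = 2 - - \frac{1}{49378} = 2 + \frac{1}{49378} = \frac{98757}{49378} \approx 2.0$)
$S = \frac{1}{49378}$ ($S = -2 + \frac{98757}{49378} = \frac{1}{49378} \approx 2.0252 \cdot 10^{-5}$)
$p = \frac{23 \sqrt{53}}{124674}$ ($p = \frac{\sqrt{-13643 + 41680} \cdot \frac{1}{20779}}{6} = \frac{\sqrt{28037} \cdot \frac{1}{20779}}{6} = \frac{23 \sqrt{53} \cdot \frac{1}{20779}}{6} = \frac{\frac{23}{20779} \sqrt{53}}{6} = \frac{23 \sqrt{53}}{124674} \approx 0.001343$)
$\frac{p}{S} = \frac{23 \sqrt{53}}{124674} \frac{1}{\frac{1}{49378}} = \frac{23 \sqrt{53}}{124674} \cdot 49378 = \frac{567847 \sqrt{53}}{62337}$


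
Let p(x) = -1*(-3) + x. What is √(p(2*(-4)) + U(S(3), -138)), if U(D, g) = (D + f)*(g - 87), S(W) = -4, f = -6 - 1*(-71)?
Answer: I*√13730 ≈ 117.18*I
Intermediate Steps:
f = 65 (f = -6 + 71 = 65)
U(D, g) = (-87 + g)*(65 + D) (U(D, g) = (D + 65)*(g - 87) = (65 + D)*(-87 + g) = (-87 + g)*(65 + D))
p(x) = 3 + x
√(p(2*(-4)) + U(S(3), -138)) = √((3 + 2*(-4)) + (-5655 - 87*(-4) + 65*(-138) - 4*(-138))) = √((3 - 8) + (-5655 + 348 - 8970 + 552)) = √(-5 - 13725) = √(-13730) = I*√13730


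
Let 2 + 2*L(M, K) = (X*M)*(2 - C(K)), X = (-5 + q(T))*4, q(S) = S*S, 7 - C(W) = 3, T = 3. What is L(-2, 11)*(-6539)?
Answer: -202709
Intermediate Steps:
C(W) = 4 (C(W) = 7 - 1*3 = 7 - 3 = 4)
q(S) = S²
X = 16 (X = (-5 + 3²)*4 = (-5 + 9)*4 = 4*4 = 16)
L(M, K) = -1 - 16*M (L(M, K) = -1 + ((16*M)*(2 - 1*4))/2 = -1 + ((16*M)*(2 - 4))/2 = -1 + ((16*M)*(-2))/2 = -1 + (-32*M)/2 = -1 - 16*M)
L(-2, 11)*(-6539) = (-1 - 16*(-2))*(-6539) = (-1 + 32)*(-6539) = 31*(-6539) = -202709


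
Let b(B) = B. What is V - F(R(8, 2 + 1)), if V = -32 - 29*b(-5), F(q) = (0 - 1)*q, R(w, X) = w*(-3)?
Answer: 89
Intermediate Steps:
R(w, X) = -3*w
F(q) = -q
V = 113 (V = -32 - 29*(-5) = -32 + 145 = 113)
V - F(R(8, 2 + 1)) = 113 - (-1)*(-3*8) = 113 - (-1)*(-24) = 113 - 1*24 = 113 - 24 = 89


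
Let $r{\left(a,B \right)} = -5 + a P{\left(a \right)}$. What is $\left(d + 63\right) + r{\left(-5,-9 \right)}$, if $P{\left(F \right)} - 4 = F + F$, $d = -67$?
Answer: $21$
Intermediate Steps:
$P{\left(F \right)} = 4 + 2 F$ ($P{\left(F \right)} = 4 + \left(F + F\right) = 4 + 2 F$)
$r{\left(a,B \right)} = -5 + a \left(4 + 2 a\right)$
$\left(d + 63\right) + r{\left(-5,-9 \right)} = \left(-67 + 63\right) - \left(5 + 10 \left(2 - 5\right)\right) = -4 - \left(5 + 10 \left(-3\right)\right) = -4 + \left(-5 + 30\right) = -4 + 25 = 21$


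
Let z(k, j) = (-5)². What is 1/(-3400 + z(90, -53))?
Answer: -1/3375 ≈ -0.00029630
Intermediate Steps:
z(k, j) = 25
1/(-3400 + z(90, -53)) = 1/(-3400 + 25) = 1/(-3375) = -1/3375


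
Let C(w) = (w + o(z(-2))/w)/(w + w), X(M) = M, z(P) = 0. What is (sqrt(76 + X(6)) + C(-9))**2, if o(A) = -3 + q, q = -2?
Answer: 539446/6561 + 76*sqrt(82)/81 ≈ 90.717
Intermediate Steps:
o(A) = -5 (o(A) = -3 - 2 = -5)
C(w) = (w - 5/w)/(2*w) (C(w) = (w - 5/w)/(w + w) = (w - 5/w)/((2*w)) = (w - 5/w)*(1/(2*w)) = (w - 5/w)/(2*w))
(sqrt(76 + X(6)) + C(-9))**2 = (sqrt(76 + 6) + (1/2)*(-5 + (-9)**2)/(-9)**2)**2 = (sqrt(82) + (1/2)*(1/81)*(-5 + 81))**2 = (sqrt(82) + (1/2)*(1/81)*76)**2 = (sqrt(82) + 38/81)**2 = (38/81 + sqrt(82))**2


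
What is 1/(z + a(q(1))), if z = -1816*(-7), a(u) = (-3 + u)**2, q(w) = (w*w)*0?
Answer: 1/12721 ≈ 7.8610e-5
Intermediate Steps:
q(w) = 0 (q(w) = w**2*0 = 0)
z = 12712
1/(z + a(q(1))) = 1/(12712 + (-3 + 0)**2) = 1/(12712 + (-3)**2) = 1/(12712 + 9) = 1/12721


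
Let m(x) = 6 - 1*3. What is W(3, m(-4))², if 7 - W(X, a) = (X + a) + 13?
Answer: 144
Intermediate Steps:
m(x) = 3 (m(x) = 6 - 3 = 3)
W(X, a) = -6 - X - a (W(X, a) = 7 - ((X + a) + 13) = 7 - (13 + X + a) = 7 + (-13 - X - a) = -6 - X - a)
W(3, m(-4))² = (-6 - 1*3 - 1*3)² = (-6 - 3 - 3)² = (-12)² = 144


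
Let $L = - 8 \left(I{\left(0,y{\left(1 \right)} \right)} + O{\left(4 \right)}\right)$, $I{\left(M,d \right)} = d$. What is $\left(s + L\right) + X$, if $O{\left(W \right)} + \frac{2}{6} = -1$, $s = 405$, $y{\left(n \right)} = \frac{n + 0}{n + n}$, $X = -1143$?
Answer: $- \frac{2194}{3} \approx -731.33$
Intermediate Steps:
$y{\left(n \right)} = \frac{1}{2}$ ($y{\left(n \right)} = \frac{n}{2 n} = n \frac{1}{2 n} = \frac{1}{2}$)
$O{\left(W \right)} = - \frac{4}{3}$ ($O{\left(W \right)} = - \frac{1}{3} - 1 = - \frac{4}{3}$)
$L = \frac{20}{3}$ ($L = - 8 \left(\frac{1}{2} - \frac{4}{3}\right) = \left(-8\right) \left(- \frac{5}{6}\right) = \frac{20}{3} \approx 6.6667$)
$\left(s + L\right) + X = \left(405 + \frac{20}{3}\right) - 1143 = \frac{1235}{3} - 1143 = - \frac{2194}{3}$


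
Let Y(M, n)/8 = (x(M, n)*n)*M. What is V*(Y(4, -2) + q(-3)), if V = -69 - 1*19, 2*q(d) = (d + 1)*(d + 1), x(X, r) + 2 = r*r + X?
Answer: 33616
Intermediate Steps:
x(X, r) = -2 + X + r² (x(X, r) = -2 + (r*r + X) = -2 + (r² + X) = -2 + (X + r²) = -2 + X + r²)
q(d) = (1 + d)²/2 (q(d) = ((d + 1)*(d + 1))/2 = ((1 + d)*(1 + d))/2 = (1 + d)²/2)
V = -88 (V = -69 - 19 = -88)
Y(M, n) = 8*M*n*(-2 + M + n²) (Y(M, n) = 8*(((-2 + M + n²)*n)*M) = 8*((n*(-2 + M + n²))*M) = 8*(M*n*(-2 + M + n²)) = 8*M*n*(-2 + M + n²))
V*(Y(4, -2) + q(-3)) = -88*(8*4*(-2)*(-2 + 4 + (-2)²) + (1 - 3)²/2) = -88*(8*4*(-2)*(-2 + 4 + 4) + (½)*(-2)²) = -88*(8*4*(-2)*6 + (½)*4) = -88*(-384 + 2) = -88*(-382) = 33616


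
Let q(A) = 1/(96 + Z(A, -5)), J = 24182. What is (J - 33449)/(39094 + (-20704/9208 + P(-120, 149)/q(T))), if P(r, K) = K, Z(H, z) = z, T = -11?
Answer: -10666317/60601015 ≈ -0.17601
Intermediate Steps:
q(A) = 1/91 (q(A) = 1/(96 - 5) = 1/91)
(J - 33449)/(39094 + (-20704/9208 + P(-120, 149)/q(T))) = (24182 - 33449)/(39094 + (-20704/9208 + 149/(1/91))) = -9267/(39094 + (-20704*1/9208 + 149*91)) = -9267/(39094 + (-2588/1151 + 13559)) = -9267/(39094 + 15603821/1151) = -9267/60601015/1151 = -9267*1151/60601015 = -10666317/60601015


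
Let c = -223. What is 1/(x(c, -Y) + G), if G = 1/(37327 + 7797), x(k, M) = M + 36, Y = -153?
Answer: 45124/8528437 ≈ 0.0052910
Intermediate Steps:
x(k, M) = 36 + M
G = 1/45124 ≈ 2.2161e-5
1/(x(c, -Y) + G) = 1/((36 - 1*(-153)) + 1/45124) = 1/((36 + 153) + 1/45124) = 1/(189 + 1/45124) = 1/(8528437/45124) = 45124/8528437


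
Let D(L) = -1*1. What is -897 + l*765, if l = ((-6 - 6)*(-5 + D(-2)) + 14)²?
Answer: 5657043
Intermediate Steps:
D(L) = -1
l = 7396 (l = ((-6 - 6)*(-5 - 1) + 14)² = (-12*(-6) + 14)² = (72 + 14)² = 86² = 7396)
-897 + l*765 = -897 + 7396*765 = -897 + 5657940 = 5657043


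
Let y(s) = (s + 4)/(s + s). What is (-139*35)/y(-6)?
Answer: -29190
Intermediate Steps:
y(s) = (4 + s)/(2*s) (y(s) = (4 + s)/((2*s)) = (4 + s)*(1/(2*s)) = (4 + s)/(2*s))
(-139*35)/y(-6) = (-139*35)/(((½)*(4 - 6)/(-6))) = -4865/((½)*(-⅙)*(-2)) = -4865/⅙ = -4865*6 = -29190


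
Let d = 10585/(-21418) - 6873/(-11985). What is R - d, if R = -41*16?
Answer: -56137362523/85564910 ≈ -656.08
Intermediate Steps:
d = 6781563/85564910 (d = 10585*(-1/21418) - 6873*(-1/11985) = -10585/21418 + 2291/3995 = 6781563/85564910 ≈ 0.079256)
R = -656
R - d = -656 - 1*6781563/85564910 = -656 - 6781563/85564910 = -56137362523/85564910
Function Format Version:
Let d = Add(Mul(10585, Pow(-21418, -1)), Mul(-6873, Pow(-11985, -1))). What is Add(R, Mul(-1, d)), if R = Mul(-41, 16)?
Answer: Rational(-56137362523, 85564910) ≈ -656.08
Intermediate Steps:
d = Rational(6781563, 85564910) (d = Add(Mul(10585, Rational(-1, 21418)), Mul(-6873, Rational(-1, 11985))) = Add(Rational(-10585, 21418), Rational(2291, 3995)) = Rational(6781563, 85564910) ≈ 0.079256)
R = -656
Add(R, Mul(-1, d)) = Add(-656, Mul(-1, Rational(6781563, 85564910))) = Add(-656, Rational(-6781563, 85564910)) = Rational(-56137362523, 85564910)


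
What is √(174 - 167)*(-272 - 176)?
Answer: -448*√7 ≈ -1185.3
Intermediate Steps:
√(174 - 167)*(-272 - 176) = √7*(-448) = -448*√7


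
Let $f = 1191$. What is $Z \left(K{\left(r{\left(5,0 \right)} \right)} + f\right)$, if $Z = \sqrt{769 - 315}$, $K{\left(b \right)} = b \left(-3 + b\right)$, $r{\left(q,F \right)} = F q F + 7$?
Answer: $1219 \sqrt{454} \approx 25974.0$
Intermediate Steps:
$r{\left(q,F \right)} = 7 + q F^{2}$ ($r{\left(q,F \right)} = q F^{2} + 7 = 7 + q F^{2}$)
$Z = \sqrt{454} \approx 21.307$
$Z \left(K{\left(r{\left(5,0 \right)} \right)} + f\right) = \sqrt{454} \left(\left(7 + 5 \cdot 0^{2}\right) \left(-3 + \left(7 + 5 \cdot 0^{2}\right)\right) + 1191\right) = \sqrt{454} \left(\left(7 + 5 \cdot 0\right) \left(-3 + \left(7 + 5 \cdot 0\right)\right) + 1191\right) = \sqrt{454} \left(\left(7 + 0\right) \left(-3 + \left(7 + 0\right)\right) + 1191\right) = \sqrt{454} \left(7 \left(-3 + 7\right) + 1191\right) = \sqrt{454} \left(7 \cdot 4 + 1191\right) = \sqrt{454} \left(28 + 1191\right) = \sqrt{454} \cdot 1219 = 1219 \sqrt{454}$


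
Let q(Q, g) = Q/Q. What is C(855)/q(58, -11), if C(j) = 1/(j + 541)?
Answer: 1/1396 ≈ 0.00071633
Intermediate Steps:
q(Q, g) = 1
C(j) = 1/(541 + j)
C(855)/q(58, -11) = 1/((541 + 855)*1) = 1/1396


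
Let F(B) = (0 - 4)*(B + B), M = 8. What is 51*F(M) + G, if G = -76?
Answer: -3340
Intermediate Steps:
F(B) = -8*B
51*F(M) + G = 51*(-8*8) - 76 = 51*(-64) - 76 = -3264 - 76 = -3340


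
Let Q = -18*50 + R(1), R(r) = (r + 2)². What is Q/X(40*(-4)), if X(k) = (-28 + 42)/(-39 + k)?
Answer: 177309/14 ≈ 12665.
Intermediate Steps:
X(k) = 14/(-39 + k)
R(r) = (2 + r)²
Q = -891 (Q = -18*50 + (2 + 1)² = -900 + 3² = -900 + 9 = -891)
Q/X(40*(-4)) = -891/(14/(-39 + 40*(-4))) = -891/(14/(-39 - 160)) = -891/(14/(-199)) = -891/(14*(-1/199)) = -891/(-14/199) = -891*(-199/14) = 177309/14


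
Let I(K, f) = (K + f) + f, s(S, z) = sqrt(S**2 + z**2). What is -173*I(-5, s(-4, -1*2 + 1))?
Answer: 865 - 346*sqrt(17) ≈ -561.59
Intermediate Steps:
I(K, f) = K + 2*f
-173*I(-5, s(-4, -1*2 + 1)) = -173*(-5 + 2*sqrt((-4)**2 + (-1*2 + 1)**2)) = -173*(-5 + 2*sqrt(16 + (-2 + 1)**2)) = -173*(-5 + 2*sqrt(16 + (-1)**2)) = -173*(-5 + 2*sqrt(16 + 1)) = -173*(-5 + 2*sqrt(17)) = 865 - 346*sqrt(17)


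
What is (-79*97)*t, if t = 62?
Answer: -475106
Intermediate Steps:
(-79*97)*t = -79*97*62 = -7663*62 = -475106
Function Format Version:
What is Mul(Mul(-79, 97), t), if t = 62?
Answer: -475106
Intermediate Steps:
Mul(Mul(-79, 97), t) = Mul(Mul(-79, 97), 62) = Mul(-7663, 62) = -475106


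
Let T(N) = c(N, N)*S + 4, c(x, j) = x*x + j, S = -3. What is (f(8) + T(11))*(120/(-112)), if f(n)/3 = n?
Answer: 2760/7 ≈ 394.29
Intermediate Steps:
f(n) = 3*n
c(x, j) = j + x**2 (c(x, j) = x**2 + j = j + x**2)
T(N) = 4 - 3*N - 3*N**2 (T(N) = (N + N**2)*(-3) + 4 = (-3*N - 3*N**2) + 4 = 4 - 3*N - 3*N**2)
(f(8) + T(11))*(120/(-112)) = (3*8 + (4 - 3*11 - 3*11**2))*(120/(-112)) = (24 + (4 - 33 - 3*121))*(120*(-1/112)) = (24 + (4 - 33 - 363))*(-15/14) = (24 - 392)*(-15/14) = -368*(-15/14) = 2760/7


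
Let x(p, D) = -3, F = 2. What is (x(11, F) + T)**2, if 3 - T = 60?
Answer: 3600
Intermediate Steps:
T = -57 (T = 3 - 1*60 = 3 - 60 = -57)
(x(11, F) + T)**2 = (-3 - 57)**2 = (-60)**2 = 3600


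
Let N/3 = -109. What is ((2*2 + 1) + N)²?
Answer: 103684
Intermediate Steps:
N = -327 (N = 3*(-109) = -327)
((2*2 + 1) + N)² = ((2*2 + 1) - 327)² = ((4 + 1) - 327)² = (5 - 327)² = (-322)² = 103684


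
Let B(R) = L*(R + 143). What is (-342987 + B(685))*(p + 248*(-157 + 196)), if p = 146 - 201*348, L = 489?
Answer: -3722347650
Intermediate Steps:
p = -69802 (p = 146 - 69948 = -69802)
B(R) = 69927 + 489*R (B(R) = 489*(R + 143) = 489*(143 + R) = 69927 + 489*R)
(-342987 + B(685))*(p + 248*(-157 + 196)) = (-342987 + (69927 + 489*685))*(-69802 + 248*(-157 + 196)) = (-342987 + (69927 + 334965))*(-69802 + 248*39) = (-342987 + 404892)*(-69802 + 9672) = 61905*(-60130) = -3722347650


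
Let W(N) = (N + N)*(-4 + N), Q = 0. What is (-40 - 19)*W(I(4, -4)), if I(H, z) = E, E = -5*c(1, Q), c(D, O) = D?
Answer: -5310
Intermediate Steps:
E = -5 (E = -5*1 = -5)
I(H, z) = -5
W(N) = 2*N*(-4 + N) (W(N) = (2*N)*(-4 + N) = 2*N*(-4 + N))
(-40 - 19)*W(I(4, -4)) = (-40 - 19)*(2*(-5)*(-4 - 5)) = -118*(-5)*(-9) = -59*90 = -5310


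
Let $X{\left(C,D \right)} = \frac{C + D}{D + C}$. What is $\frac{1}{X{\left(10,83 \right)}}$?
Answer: $1$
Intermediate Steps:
$X{\left(C,D \right)} = 1$ ($X{\left(C,D \right)} = \frac{C + D}{C + D} = 1$)
$\frac{1}{X{\left(10,83 \right)}} = 1^{-1} = 1$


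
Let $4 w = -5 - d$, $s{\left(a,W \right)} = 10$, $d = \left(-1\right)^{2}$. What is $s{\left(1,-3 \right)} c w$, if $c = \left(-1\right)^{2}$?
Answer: $-15$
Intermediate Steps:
$c = 1$
$d = 1$
$w = - \frac{3}{2}$ ($w = \frac{-5 - 1}{4} = \frac{1}{4} \left(-6\right) = - \frac{3}{2} \approx -1.5$)
$s{\left(1,-3 \right)} c w = 10 \cdot 1 \left(- \frac{3}{2}\right) = 10 \left(- \frac{3}{2}\right) = -15$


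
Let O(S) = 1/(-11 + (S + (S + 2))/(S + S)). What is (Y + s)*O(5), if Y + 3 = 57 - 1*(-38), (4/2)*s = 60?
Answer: -610/49 ≈ -12.449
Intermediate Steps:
s = 30 (s = (½)*60 = 30)
O(S) = 1/(-11 + (2 + 2*S)/(2*S)) (O(S) = 1/(-11 + (S + (2 + S))/((2*S))) = 1/(-11 + (2 + 2*S)*(1/(2*S))) = 1/(-11 + (2 + 2*S)/(2*S)))
Y = 92 (Y = -3 + (57 - 1*(-38)) = -3 + (57 + 38) = -3 + 95 = 92)
(Y + s)*O(5) = (92 + 30)*(-1*5/(-1 + 10*5)) = 122*(-1*5/(-1 + 50)) = 122*(-1*5/49) = 122*(-1*5*1/49) = 122*(-5/49) = -610/49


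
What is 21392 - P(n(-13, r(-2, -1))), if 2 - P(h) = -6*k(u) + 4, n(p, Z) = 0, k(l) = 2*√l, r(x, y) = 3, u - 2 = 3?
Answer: 21394 - 12*√5 ≈ 21367.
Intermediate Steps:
u = 5 (u = 2 + 3 = 5)
P(h) = -2 + 12*√5 (P(h) = 2 - (-12*√5 + 4) = 2 - (4 - 12*√5) = 2 + (-4 + 12*√5) = -2 + 12*√5)
21392 - P(n(-13, r(-2, -1))) = 21392 - (-2 + 12*√5) = 21392 + (2 - 12*√5) = 21394 - 12*√5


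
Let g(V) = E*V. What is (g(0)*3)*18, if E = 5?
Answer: 0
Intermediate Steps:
g(V) = 5*V
(g(0)*3)*18 = ((5*0)*3)*18 = (0*3)*18 = 0*18 = 0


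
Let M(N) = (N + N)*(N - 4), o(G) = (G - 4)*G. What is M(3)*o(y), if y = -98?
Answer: -59976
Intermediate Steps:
o(G) = G*(-4 + G) (o(G) = (-4 + G)*G = G*(-4 + G))
M(N) = 2*N*(-4 + N) (M(N) = (2*N)*(-4 + N) = 2*N*(-4 + N))
M(3)*o(y) = (2*3*(-4 + 3))*(-98*(-4 - 98)) = (2*3*(-1))*(-98*(-102)) = -6*9996 = -59976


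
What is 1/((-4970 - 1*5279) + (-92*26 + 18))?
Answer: -1/12623 ≈ -7.9221e-5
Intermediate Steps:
1/((-4970 - 1*5279) + (-92*26 + 18)) = 1/((-4970 - 5279) + (-2392 + 18)) = 1/(-10249 - 2374) = 1/(-12623) = -1/12623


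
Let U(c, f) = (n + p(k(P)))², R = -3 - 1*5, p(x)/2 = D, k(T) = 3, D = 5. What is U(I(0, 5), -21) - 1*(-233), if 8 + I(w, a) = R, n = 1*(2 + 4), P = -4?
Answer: 489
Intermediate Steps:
n = 6 (n = 1*6 = 6)
p(x) = 10 (p(x) = 2*5 = 10)
R = -8 (R = -3 - 5 = -8)
I(w, a) = -16 (I(w, a) = -8 - 8 = -16)
U(c, f) = 256 (U(c, f) = (6 + 10)² = 16² = 256)
U(I(0, 5), -21) - 1*(-233) = 256 - 1*(-233) = 256 + 233 = 489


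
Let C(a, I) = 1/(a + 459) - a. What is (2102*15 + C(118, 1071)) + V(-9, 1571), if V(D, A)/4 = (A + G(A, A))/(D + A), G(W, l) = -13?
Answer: 14157208157/450637 ≈ 31416.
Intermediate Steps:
C(a, I) = 1/(459 + a) - a
V(D, A) = 4*(-13 + A)/(A + D) (V(D, A) = 4*((A - 13)/(D + A)) = 4*((-13 + A)/(A + D)) = 4*(-13 + A)/(A + D))
(2102*15 + C(118, 1071)) + V(-9, 1571) = (2102*15 + (1 - 1*118² - 459*118)/(459 + 118)) + 4*(-13 + 1571)/(1571 - 9) = (31530 + (1 - 1*13924 - 54162)/577) + 4*1558/1562 = (31530 + (1 - 13924 - 54162)/577) + 4*(1/1562)*1558 = (31530 + (1/577)*(-68085)) + 3116/781 = (31530 - 68085/577) + 3116/781 = 18124725/577 + 3116/781 = 14157208157/450637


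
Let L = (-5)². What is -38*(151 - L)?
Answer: -4788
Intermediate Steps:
L = 25
-38*(151 - L) = -38*(151 - 1*25) = -38*(151 - 25) = -38*126 = -4788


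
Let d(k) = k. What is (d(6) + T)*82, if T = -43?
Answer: -3034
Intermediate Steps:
(d(6) + T)*82 = (6 - 43)*82 = -37*82 = -3034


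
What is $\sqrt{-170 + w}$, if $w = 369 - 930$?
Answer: $i \sqrt{731} \approx 27.037 i$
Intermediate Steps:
$w = -561$
$\sqrt{-170 + w} = \sqrt{-170 - 561} = \sqrt{-731} = i \sqrt{731}$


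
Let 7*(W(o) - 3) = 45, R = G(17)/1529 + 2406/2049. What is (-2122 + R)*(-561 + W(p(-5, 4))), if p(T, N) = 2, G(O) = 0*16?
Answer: 798964452/683 ≈ 1.1698e+6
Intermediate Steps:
G(O) = 0
R = 802/683 (R = 0/1529 + 2406/2049 = 0*(1/1529) + 2406*(1/2049) = 0 + 802/683 = 802/683 ≈ 1.1742)
W(o) = 66/7 (W(o) = 3 + (⅐)*45 = 3 + 45/7 = 66/7)
(-2122 + R)*(-561 + W(p(-5, 4))) = (-2122 + 802/683)*(-561 + 66/7) = -1448524/683*(-3861/7) = 798964452/683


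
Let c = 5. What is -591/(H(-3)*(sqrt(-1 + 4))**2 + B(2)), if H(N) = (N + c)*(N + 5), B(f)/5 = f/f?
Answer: -591/17 ≈ -34.765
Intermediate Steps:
B(f) = 5 (B(f) = 5*(f/f) = 5*1 = 5)
H(N) = (5 + N)**2 (H(N) = (N + 5)*(N + 5) = (5 + N)*(5 + N) = (5 + N)**2)
-591/(H(-3)*(sqrt(-1 + 4))**2 + B(2)) = -591/((25 + (-3)**2 + 10*(-3))*(sqrt(-1 + 4))**2 + 5) = -591/((25 + 9 - 30)*(sqrt(3))**2 + 5) = -591/(4*3 + 5) = -591/(12 + 5) = -591/17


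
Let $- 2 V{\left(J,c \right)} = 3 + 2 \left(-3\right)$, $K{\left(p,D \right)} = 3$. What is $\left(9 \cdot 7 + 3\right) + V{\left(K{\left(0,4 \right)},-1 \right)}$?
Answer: $\frac{135}{2} \approx 67.5$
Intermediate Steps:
$V{\left(J,c \right)} = \frac{3}{2}$ ($V{\left(J,c \right)} = - \frac{3 + 2 \left(-3\right)}{2} = - \frac{3 - 6}{2} = \left(- \frac{1}{2}\right) \left(-3\right) = \frac{3}{2}$)
$\left(9 \cdot 7 + 3\right) + V{\left(K{\left(0,4 \right)},-1 \right)} = \left(9 \cdot 7 + 3\right) + \frac{3}{2} = \left(63 + 3\right) + \frac{3}{2} = 66 + \frac{3}{2} = \frac{135}{2}$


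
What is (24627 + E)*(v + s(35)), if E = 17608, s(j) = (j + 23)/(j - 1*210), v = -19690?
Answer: -29106740176/35 ≈ -8.3162e+8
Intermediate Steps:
s(j) = (23 + j)/(-210 + j) (s(j) = (23 + j)/(j - 210) = (23 + j)/(-210 + j))
(24627 + E)*(v + s(35)) = (24627 + 17608)*(-19690 + (23 + 35)/(-210 + 35)) = 42235*(-19690 + 58/(-175)) = 42235*(-19690 - 1/175*58) = 42235*(-19690 - 58/175) = 42235*(-3445808/175) = -29106740176/35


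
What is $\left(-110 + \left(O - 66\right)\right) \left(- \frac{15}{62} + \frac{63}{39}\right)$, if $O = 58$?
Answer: $- \frac{65313}{403} \approx -162.07$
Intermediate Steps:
$\left(-110 + \left(O - 66\right)\right) \left(- \frac{15}{62} + \frac{63}{39}\right) = \left(-110 + \left(58 - 66\right)\right) \left(- \frac{15}{62} + \frac{63}{39}\right) = \left(-110 - 8\right) \left(\left(-15\right) \frac{1}{62} + 63 \cdot \frac{1}{39}\right) = - 118 \left(- \frac{15}{62} + \frac{21}{13}\right) = \left(-118\right) \frac{1107}{806} = - \frac{65313}{403}$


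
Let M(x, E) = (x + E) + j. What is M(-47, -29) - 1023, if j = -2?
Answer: -1101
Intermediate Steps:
M(x, E) = -2 + E + x (M(x, E) = (x + E) - 2 = (E + x) - 2 = -2 + E + x)
M(-47, -29) - 1023 = (-2 - 29 - 47) - 1023 = -78 - 1023 = -1101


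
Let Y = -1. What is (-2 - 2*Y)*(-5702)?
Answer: 0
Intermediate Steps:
(-2 - 2*Y)*(-5702) = (-2 - 2*(-1))*(-5702) = (-2 + 2)*(-5702) = 0*(-5702) = 0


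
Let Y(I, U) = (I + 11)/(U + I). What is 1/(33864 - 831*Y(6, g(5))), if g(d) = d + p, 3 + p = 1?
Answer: 3/96883 ≈ 3.0965e-5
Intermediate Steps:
p = -2 (p = -3 + 1 = -2)
g(d) = -2 + d (g(d) = d - 2 = -2 + d)
Y(I, U) = (11 + I)/(I + U)
1/(33864 - 831*Y(6, g(5))) = 1/(33864 - 831*(11 + 6)/(6 + (-2 + 5))) = 1/(33864 - 831*17/(6 + 3)) = 1/(33864 - 831*17/9) = 1/(33864 - 4709/3) = 1/(96883/3) = 3/96883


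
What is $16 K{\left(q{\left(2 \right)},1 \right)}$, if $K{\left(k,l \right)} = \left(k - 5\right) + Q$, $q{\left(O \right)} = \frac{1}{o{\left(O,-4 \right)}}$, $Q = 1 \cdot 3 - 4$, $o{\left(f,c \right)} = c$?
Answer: $-100$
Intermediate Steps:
$Q = -1$ ($Q = 3 - 4 = -1$)
$q{\left(O \right)} = - \frac{1}{4}$ ($q{\left(O \right)} = \frac{1}{-4} = - \frac{1}{4}$)
$K{\left(k,l \right)} = -6 + k$ ($K{\left(k,l \right)} = \left(k - 5\right) - 1 = \left(-5 + k\right) - 1 = -6 + k$)
$16 K{\left(q{\left(2 \right)},1 \right)} = 16 \left(-6 - \frac{1}{4}\right) = 16 \left(- \frac{25}{4}\right) = -100$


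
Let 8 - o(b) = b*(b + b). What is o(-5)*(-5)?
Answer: 210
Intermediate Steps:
o(b) = 8 - 2*b**2 (o(b) = 8 - b*(b + b) = 8 - b*2*b = 8 - 2*b**2)
o(-5)*(-5) = (8 - 2*(-5)**2)*(-5) = (8 - 2*25)*(-5) = (8 - 50)*(-5) = -42*(-5) = 210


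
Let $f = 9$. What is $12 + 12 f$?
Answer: $120$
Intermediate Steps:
$12 + 12 f = 12 + 12 \cdot 9 = 12 + 108 = 120$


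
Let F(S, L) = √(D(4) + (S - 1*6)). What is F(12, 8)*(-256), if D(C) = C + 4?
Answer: -256*√14 ≈ -957.86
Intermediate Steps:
D(C) = 4 + C
F(S, L) = √(2 + S) (F(S, L) = √((4 + 4) + (S - 1*6)) = √(8 + (S - 6)) = √(8 + (-6 + S)) = √(2 + S))
F(12, 8)*(-256) = √(2 + 12)*(-256) = √14*(-256) = -256*√14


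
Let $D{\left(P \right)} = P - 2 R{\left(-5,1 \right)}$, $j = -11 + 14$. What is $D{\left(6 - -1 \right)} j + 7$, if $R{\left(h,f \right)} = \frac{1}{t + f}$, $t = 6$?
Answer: $\frac{190}{7} \approx 27.143$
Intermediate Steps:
$j = 3$
$R{\left(h,f \right)} = \frac{1}{6 + f}$
$D{\left(P \right)} = - \frac{2}{7} + P$ ($D{\left(P \right)} = P - \frac{2}{6 + 1} = P - \frac{2}{7} = - \frac{2}{7} + P$)
$D{\left(6 - -1 \right)} j + 7 = \left(- \frac{2}{7} + \left(6 - -1\right)\right) 3 + 7 = \left(- \frac{2}{7} + \left(6 + 1\right)\right) 3 + 7 = \left(- \frac{2}{7} + 7\right) 3 + 7 = \frac{47}{7} \cdot 3 + 7 = \frac{141}{7} + 7 = \frac{190}{7}$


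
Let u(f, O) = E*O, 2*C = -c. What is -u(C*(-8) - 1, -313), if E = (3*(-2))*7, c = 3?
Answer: -13146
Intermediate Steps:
C = -3/2 (C = (-1*3)/2 = (½)*(-3) = -3/2 ≈ -1.5000)
E = -42 (E = -6*7 = -42)
u(f, O) = -42*O
-u(C*(-8) - 1, -313) = -(-42)*(-313) = -1*13146 = -13146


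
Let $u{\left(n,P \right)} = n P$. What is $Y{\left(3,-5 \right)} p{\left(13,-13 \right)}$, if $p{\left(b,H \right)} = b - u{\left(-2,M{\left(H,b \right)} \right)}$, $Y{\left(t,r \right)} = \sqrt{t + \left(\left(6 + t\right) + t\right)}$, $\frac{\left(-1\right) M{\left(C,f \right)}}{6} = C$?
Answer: $169 \sqrt{15} \approx 654.53$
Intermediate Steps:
$M{\left(C,f \right)} = - 6 C$
$u{\left(n,P \right)} = P n$
$Y{\left(t,r \right)} = \sqrt{6 + 3 t}$ ($Y{\left(t,r \right)} = \sqrt{t + \left(6 + 2 t\right)} = \sqrt{6 + 3 t}$)
$p{\left(b,H \right)} = b - 12 H$ ($p{\left(b,H \right)} = b - - 6 H \left(-2\right) = b - 12 H$)
$Y{\left(3,-5 \right)} p{\left(13,-13 \right)} = \sqrt{6 + 3 \cdot 3} \left(13 - -156\right) = \sqrt{6 + 9} \left(13 + 156\right) = \sqrt{15} \cdot 169 = 169 \sqrt{15}$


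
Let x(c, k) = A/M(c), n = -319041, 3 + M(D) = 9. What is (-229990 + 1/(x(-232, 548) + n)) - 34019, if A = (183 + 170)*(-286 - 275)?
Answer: -185886888839/704093 ≈ -2.6401e+5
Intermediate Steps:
M(D) = 6 (M(D) = -3 + 9 = 6)
A = -198033 (A = 353*(-561) = -198033)
x(c, k) = -66011/2 (x(c, k) = -198033/6 = -198033*1/6 = -66011/2)
(-229990 + 1/(x(-232, 548) + n)) - 34019 = (-229990 + 1/(-66011/2 - 319041)) - 34019 = (-229990 + 1/(-704093/2)) - 34019 = (-229990 - 2/704093) - 34019 = -161934349072/704093 - 34019 = -185886888839/704093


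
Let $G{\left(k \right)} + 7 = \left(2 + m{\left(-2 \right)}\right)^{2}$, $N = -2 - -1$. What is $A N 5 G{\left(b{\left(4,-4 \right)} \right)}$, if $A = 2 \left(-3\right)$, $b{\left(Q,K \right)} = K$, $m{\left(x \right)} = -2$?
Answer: $-210$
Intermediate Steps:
$N = -1$ ($N = -2 + 1 = -1$)
$G{\left(k \right)} = -7$ ($G{\left(k \right)} = -7 + \left(2 - 2\right)^{2} = -7 + 0^{2} = -7 + 0 = -7$)
$A = -6$
$A N 5 G{\left(b{\left(4,-4 \right)} \right)} = \left(-6\right) \left(-1\right) 5 \left(-7\right) = 6 \left(-35\right) = -210$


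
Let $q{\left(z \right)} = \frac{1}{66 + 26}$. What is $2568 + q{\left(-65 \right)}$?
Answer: $\frac{236257}{92} \approx 2568.0$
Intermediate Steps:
$q{\left(z \right)} = \frac{1}{92}$
$2568 + q{\left(-65 \right)} = 2568 + \frac{1}{92} = \frac{236257}{92}$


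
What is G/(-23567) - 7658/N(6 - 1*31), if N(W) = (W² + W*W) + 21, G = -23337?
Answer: -150814759/29953657 ≈ -5.0349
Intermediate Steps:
N(W) = 21 + 2*W² (N(W) = (W² + W²) + 21 = 2*W² + 21 = 21 + 2*W²)
G/(-23567) - 7658/N(6 - 1*31) = -23337/(-23567) - 7658/(21 + 2*(6 - 1*31)²) = -23337*(-1/23567) - 7658/(21 + 2*(6 - 31)²) = 23337/23567 - 7658/(21 + 2*(-25)²) = 23337/23567 - 7658/(21 + 2*625) = 23337/23567 - 7658/(21 + 1250) = 23337/23567 - 7658/1271 = -150814759/29953657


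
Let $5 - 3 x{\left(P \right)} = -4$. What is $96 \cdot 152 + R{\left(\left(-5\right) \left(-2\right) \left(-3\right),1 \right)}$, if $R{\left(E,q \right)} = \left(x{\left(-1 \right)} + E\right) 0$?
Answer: $14592$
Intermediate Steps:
$x{\left(P \right)} = 3$ ($x{\left(P \right)} = \frac{5}{3} - - \frac{4}{3} = \frac{5}{3} + \frac{4}{3} = 3$)
$R{\left(E,q \right)} = 0$ ($R{\left(E,q \right)} = \left(3 + E\right) 0 = 0$)
$96 \cdot 152 + R{\left(\left(-5\right) \left(-2\right) \left(-3\right),1 \right)} = 96 \cdot 152 + 0 = 14592 + 0 = 14592$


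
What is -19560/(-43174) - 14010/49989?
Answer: 62152850/359704181 ≈ 0.17279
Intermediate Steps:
-19560/(-43174) - 14010/49989 = -19560*(-1/43174) - 14010*1/49989 = 9780/21587 - 4670/16663 = 62152850/359704181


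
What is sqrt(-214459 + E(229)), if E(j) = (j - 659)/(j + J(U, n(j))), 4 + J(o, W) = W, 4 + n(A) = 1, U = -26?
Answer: 2*I*sqrt(660593301)/111 ≈ 463.1*I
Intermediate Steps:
n(A) = -3 (n(A) = -4 + 1 = -3)
J(o, W) = -4 + W
E(j) = (-659 + j)/(-7 + j) (E(j) = (j - 659)/(j + (-4 - 3)) = (-659 + j)/(j - 7) = (-659 + j)/(-7 + j))
sqrt(-214459 + E(229)) = sqrt(-214459 + (-659 + 229)/(-7 + 229)) = sqrt(-214459 - 430/222) = sqrt(-214459 + (1/222)*(-430)) = sqrt(-214459 - 215/111) = sqrt(-23805164/111) = 2*I*sqrt(660593301)/111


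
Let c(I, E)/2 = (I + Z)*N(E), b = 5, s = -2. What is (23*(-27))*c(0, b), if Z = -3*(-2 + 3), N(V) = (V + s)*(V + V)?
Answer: 111780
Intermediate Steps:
N(V) = 2*V*(-2 + V) (N(V) = (V - 2)*(V + V) = (-2 + V)*(2*V) = 2*V*(-2 + V))
Z = -3 (Z = -3*1 = -3)
c(I, E) = 4*E*(-3 + I)*(-2 + E) (c(I, E) = 2*((I - 3)*(2*E*(-2 + E))) = 2*((-3 + I)*(2*E*(-2 + E))) = 2*(2*E*(-3 + I)*(-2 + E)) = 4*E*(-3 + I)*(-2 + E))
(23*(-27))*c(0, b) = (23*(-27))*(4*5*(-3 + 0)*(-2 + 5)) = -2484*5*(-3)*3 = -621*(-180) = 111780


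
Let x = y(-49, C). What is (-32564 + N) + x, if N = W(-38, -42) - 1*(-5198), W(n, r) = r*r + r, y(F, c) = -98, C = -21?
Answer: -25742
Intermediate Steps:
W(n, r) = r + r² (W(n, r) = r² + r = r + r²)
N = 6920 (N = -42*(1 - 42) - 1*(-5198) = -42*(-41) + 5198 = 1722 + 5198 = 6920)
x = -98
(-32564 + N) + x = (-32564 + 6920) - 98 = -25644 - 98 = -25742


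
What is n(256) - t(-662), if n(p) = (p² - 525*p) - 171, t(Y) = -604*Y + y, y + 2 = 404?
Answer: -469285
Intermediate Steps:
y = 402 (y = -2 + 404 = 402)
t(Y) = 402 - 604*Y (t(Y) = -604*Y + 402 = 402 - 604*Y)
n(p) = -171 + p² - 525*p
n(256) - t(-662) = (-171 + 256² - 525*256) - (402 - 604*(-662)) = (-171 + 65536 - 134400) - (402 + 399848) = -69035 - 1*400250 = -69035 - 400250 = -469285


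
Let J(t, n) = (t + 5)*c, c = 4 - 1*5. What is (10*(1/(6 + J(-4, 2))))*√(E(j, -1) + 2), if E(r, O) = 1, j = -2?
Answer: 2*√3 ≈ 3.4641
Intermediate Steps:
c = -1 (c = 4 - 5 = -1)
J(t, n) = -5 - t (J(t, n) = (t + 5)*(-1) = (5 + t)*(-1) = -5 - t)
(10*(1/(6 + J(-4, 2))))*√(E(j, -1) + 2) = (10*(1/(6 + (-5 - 1*(-4)))))*√(1 + 2) = (10*(1/(6 + (-5 + 4))))*√3 = (10*(1/(6 - 1)))*√3 = (10*(1/5))*√3 = (10*((⅕)*1))*√3 = (10*(⅕))*√3 = 2*√3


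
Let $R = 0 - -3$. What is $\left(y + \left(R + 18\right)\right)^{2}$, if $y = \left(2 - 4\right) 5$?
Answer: $121$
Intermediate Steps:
$R = 3$ ($R = 0 + 3 = 3$)
$y = -10$ ($y = \left(-2\right) 5 = -10$)
$\left(y + \left(R + 18\right)\right)^{2} = \left(-10 + \left(3 + 18\right)\right)^{2} = \left(-10 + 21\right)^{2} = 11^{2} = 121$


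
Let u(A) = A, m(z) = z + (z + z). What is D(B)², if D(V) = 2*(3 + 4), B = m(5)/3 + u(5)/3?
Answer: 196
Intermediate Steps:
m(z) = 3*z (m(z) = z + 2*z = 3*z)
B = 20/3 (B = (3*5)/3 + 5/3 = 15*(⅓) + 5*(⅓) = 5 + 5/3 = 20/3 ≈ 6.6667)
D(V) = 14 (D(V) = 2*7 = 14)
D(B)² = 14² = 196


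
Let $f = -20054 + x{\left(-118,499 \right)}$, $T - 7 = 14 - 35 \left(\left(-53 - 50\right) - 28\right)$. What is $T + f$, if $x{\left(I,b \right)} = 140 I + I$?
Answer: $-32086$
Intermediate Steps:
$x{\left(I,b \right)} = 141 I$
$T = 4606$ ($T = 7 - \left(-14 + 35 \left(\left(-53 - 50\right) - 28\right)\right) = 7 - \left(-14 + 35 \left(-103 - 28\right)\right) = 7 + \left(14 - -4585\right) = 7 + \left(14 + 4585\right) = 7 + 4599 = 4606$)
$f = -36692$ ($f = -20054 + 141 \left(-118\right) = -20054 - 16638 = -36692$)
$T + f = 4606 - 36692 = -32086$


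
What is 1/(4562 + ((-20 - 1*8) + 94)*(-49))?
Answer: 1/1328 ≈ 0.00075301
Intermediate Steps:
1/(4562 + ((-20 - 1*8) + 94)*(-49)) = 1/(4562 + ((-20 - 8) + 94)*(-49)) = 1/(4562 + (-28 + 94)*(-49)) = 1/(4562 + 66*(-49)) = 1/(4562 - 3234) = 1/1328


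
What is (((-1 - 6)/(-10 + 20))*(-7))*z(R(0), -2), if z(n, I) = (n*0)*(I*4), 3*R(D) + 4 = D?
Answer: 0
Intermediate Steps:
R(D) = -4/3 + D/3
z(n, I) = 0 (z(n, I) = 0*(4*I) = 0)
(((-1 - 6)/(-10 + 20))*(-7))*z(R(0), -2) = (((-1 - 6)/(-10 + 20))*(-7))*0 = (-7/10*(-7))*0 = (-7*⅒*(-7))*0 = -7/10*(-7)*0 = (49/10)*0 = 0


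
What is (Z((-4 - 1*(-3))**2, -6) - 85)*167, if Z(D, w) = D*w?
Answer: -15197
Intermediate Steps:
(Z((-4 - 1*(-3))**2, -6) - 85)*167 = ((-4 - 1*(-3))**2*(-6) - 85)*167 = ((-4 + 3)**2*(-6) - 85)*167 = ((-1)**2*(-6) - 85)*167 = (1*(-6) - 85)*167 = (-6 - 85)*167 = -91*167 = -15197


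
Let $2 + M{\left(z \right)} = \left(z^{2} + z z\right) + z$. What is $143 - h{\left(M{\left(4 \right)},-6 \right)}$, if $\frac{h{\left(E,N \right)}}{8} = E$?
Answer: $-129$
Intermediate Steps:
$M{\left(z \right)} = -2 + z + 2 z^{2}$ ($M{\left(z \right)} = -2 + \left(\left(z^{2} + z z\right) + z\right) = -2 + \left(\left(z^{2} + z^{2}\right) + z\right) = -2 + \left(2 z^{2} + z\right) = -2 + \left(z + 2 z^{2}\right) = -2 + z + 2 z^{2}$)
$h{\left(E,N \right)} = 8 E$
$143 - h{\left(M{\left(4 \right)},-6 \right)} = 143 - 8 \left(-2 + 4 + 2 \cdot 4^{2}\right) = 143 - 8 \left(-2 + 4 + 2 \cdot 16\right) = 143 - 8 \left(-2 + 4 + 32\right) = 143 - 8 \cdot 34 = 143 - 272 = -129$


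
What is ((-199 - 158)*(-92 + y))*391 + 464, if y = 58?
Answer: 4746422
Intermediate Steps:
((-199 - 158)*(-92 + y))*391 + 464 = ((-199 - 158)*(-92 + 58))*391 + 464 = -357*(-34)*391 + 464 = 12138*391 + 464 = 4745958 + 464 = 4746422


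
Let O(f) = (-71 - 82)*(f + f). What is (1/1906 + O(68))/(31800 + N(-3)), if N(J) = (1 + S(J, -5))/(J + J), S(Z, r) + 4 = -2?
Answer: -118980141/181837165 ≈ -0.65432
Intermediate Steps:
O(f) = -306*f
S(Z, r) = -6 (S(Z, r) = -4 - 2 = -6)
N(J) = -5/(2*J) (N(J) = (1 - 6)/(J + J) = -5*1/(2*J) = -5/(2*J))
(1/1906 + O(68))/(31800 + N(-3)) = (1/1906 - 306*68)/(31800 - 5/2/(-3)) = (1/1906 - 20808)/(31800 - 5/2*(-1/3)) = -39660047/(1906*(31800 + 5/6)) = -39660047/(1906*190805/6) = -39660047/1906*6/190805 = -118980141/181837165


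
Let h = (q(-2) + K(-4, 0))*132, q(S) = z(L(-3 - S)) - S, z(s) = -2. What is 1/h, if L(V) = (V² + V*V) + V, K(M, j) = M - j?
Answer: -1/528 ≈ -0.0018939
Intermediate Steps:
L(V) = V + 2*V² (L(V) = (V² + V²) + V = 2*V² + V = V + 2*V²)
q(S) = -2 - S
h = -528 (h = ((-2 - 1*(-2)) + (-4 - 1*0))*132 = ((-2 + 2) + (-4 + 0))*132 = (0 - 4)*132 = -4*132 = -528)
1/h = 1/(-528) = -1/528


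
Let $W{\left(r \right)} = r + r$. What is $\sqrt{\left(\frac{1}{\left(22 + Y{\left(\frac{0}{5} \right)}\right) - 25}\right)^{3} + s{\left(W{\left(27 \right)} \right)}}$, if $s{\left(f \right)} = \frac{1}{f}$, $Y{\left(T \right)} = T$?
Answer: $\frac{i \sqrt{6}}{18} \approx 0.13608 i$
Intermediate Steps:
$W{\left(r \right)} = 2 r$
$\sqrt{\left(\frac{1}{\left(22 + Y{\left(\frac{0}{5} \right)}\right) - 25}\right)^{3} + s{\left(W{\left(27 \right)} \right)}} = \sqrt{\left(\frac{1}{\left(22 + \frac{0}{5}\right) - 25}\right)^{3} + \frac{1}{2 \cdot 27}} = \sqrt{\left(\frac{1}{\left(22 + 0 \cdot \frac{1}{5}\right) - 25}\right)^{3} + \frac{1}{54}} = \sqrt{\left(\frac{1}{\left(22 + 0\right) - 25}\right)^{3} + \frac{1}{54}} = \sqrt{\left(\frac{1}{22 - 25}\right)^{3} + \frac{1}{54}} = \sqrt{\left(\frac{1}{-3}\right)^{3} + \frac{1}{54}} = \sqrt{\left(- \frac{1}{3}\right)^{3} + \frac{1}{54}} = \sqrt{- \frac{1}{27} + \frac{1}{54}} = \sqrt{- \frac{1}{54}} = \frac{i \sqrt{6}}{18}$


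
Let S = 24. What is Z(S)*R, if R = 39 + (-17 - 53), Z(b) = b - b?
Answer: 0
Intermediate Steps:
Z(b) = 0
R = -31 (R = 39 - 70 = -31)
Z(S)*R = 0*(-31) = 0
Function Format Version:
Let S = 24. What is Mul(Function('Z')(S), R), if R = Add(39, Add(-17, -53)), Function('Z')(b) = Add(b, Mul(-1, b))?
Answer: 0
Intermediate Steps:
Function('Z')(b) = 0
R = -31 (R = Add(39, -70) = -31)
Mul(Function('Z')(S), R) = Mul(0, -31) = 0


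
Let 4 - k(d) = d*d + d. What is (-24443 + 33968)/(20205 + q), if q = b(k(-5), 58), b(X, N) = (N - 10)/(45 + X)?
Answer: 92075/195331 ≈ 0.47138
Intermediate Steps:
k(d) = 4 - d - d² (k(d) = 4 - (d*d + d) = 4 - (d² + d) = 4 - (d + d²) = 4 + (-d - d²) = 4 - d - d²)
b(X, N) = (-10 + N)/(45 + X)
q = 48/29 (q = (-10 + 58)/(45 + (4 - 1*(-5) - 1*(-5)²)) = 48/(45 + (4 + 5 - 1*25)) = 48/(45 + (4 + 5 - 25)) = 48/(45 - 16) = 48/29 ≈ 1.6552)
(-24443 + 33968)/(20205 + q) = (-24443 + 33968)/(20205 + 48/29) = 9525/(585993/29) = 9525*(29/585993) = 92075/195331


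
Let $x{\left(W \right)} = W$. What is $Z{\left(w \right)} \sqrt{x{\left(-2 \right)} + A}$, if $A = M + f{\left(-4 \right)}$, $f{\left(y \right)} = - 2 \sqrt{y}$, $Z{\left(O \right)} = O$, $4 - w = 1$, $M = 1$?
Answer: $3 \sqrt{-1 - 4 i} \approx 3.7489 - 4.8015 i$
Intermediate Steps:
$w = 3$ ($w = 4 - 1 = 3$)
$A = 1 - 4 i$ ($A = 1 - 2 \sqrt{-4} = 1 - 2 \cdot 2 i = 1 - 4 i \approx 1.0 - 4.0 i$)
$Z{\left(w \right)} \sqrt{x{\left(-2 \right)} + A} = 3 \sqrt{-2 + \left(1 - 4 i\right)} = 3 \sqrt{-1 - 4 i}$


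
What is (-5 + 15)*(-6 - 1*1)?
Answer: -70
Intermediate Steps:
(-5 + 15)*(-6 - 1*1) = 10*(-6 - 1) = 10*(-7) = -70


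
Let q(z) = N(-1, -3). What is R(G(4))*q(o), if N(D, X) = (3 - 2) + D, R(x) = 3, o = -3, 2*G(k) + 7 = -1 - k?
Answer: 0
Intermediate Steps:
G(k) = -4 - k/2 (G(k) = -7/2 + (-1 - k)/2 = -7/2 + (-½ - k/2) = -4 - k/2)
N(D, X) = 1 + D
q(z) = 0 (q(z) = 1 - 1 = 0)
R(G(4))*q(o) = 3*0 = 0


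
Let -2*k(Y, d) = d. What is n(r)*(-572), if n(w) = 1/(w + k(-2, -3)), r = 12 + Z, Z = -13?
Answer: -1144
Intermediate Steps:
k(Y, d) = -d/2
r = -1 (r = 12 - 13 = -1)
n(w) = 1/(3/2 + w) (n(w) = 1/(w - ½*(-3)) = 1/(w + 3/2) = 1/(3/2 + w))
n(r)*(-572) = (2/(3 + 2*(-1)))*(-572) = (2/(3 - 2))*(-572) = (2/1)*(-572) = (2*1)*(-572) = 2*(-572) = -1144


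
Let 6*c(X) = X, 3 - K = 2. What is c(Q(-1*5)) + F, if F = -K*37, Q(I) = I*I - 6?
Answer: -203/6 ≈ -33.833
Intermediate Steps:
K = 1 (K = 3 - 1*2 = 3 - 2 = 1)
Q(I) = -6 + I² (Q(I) = I² - 6 = -6 + I²)
c(X) = X/6
F = -37 ≈ -37.000
c(Q(-1*5)) + F = (-6 + (-1*5)²)/6 - 37 = (-6 + (-5)²)/6 - 37 = (-6 + 25)/6 - 37 = (⅙)*19 - 37 = 19/6 - 37 = -203/6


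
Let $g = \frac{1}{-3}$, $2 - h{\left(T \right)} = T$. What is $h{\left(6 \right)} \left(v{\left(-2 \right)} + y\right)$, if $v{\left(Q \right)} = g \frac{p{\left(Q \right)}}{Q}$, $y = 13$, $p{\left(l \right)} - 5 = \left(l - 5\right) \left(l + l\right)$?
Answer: $-74$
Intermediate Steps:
$h{\left(T \right)} = 2 - T$
$g = - \frac{1}{3} \approx -0.33333$
$p{\left(l \right)} = 5 + 2 l \left(-5 + l\right)$ ($p{\left(l \right)} = 5 + \left(l - 5\right) \left(l + l\right) = 5 + \left(-5 + l\right) 2 l = 5 + 2 l \left(-5 + l\right)$)
$v{\left(Q \right)} = - \frac{5 - 10 Q + 2 Q^{2}}{3 Q}$ ($v{\left(Q \right)} = - \frac{\left(5 - 10 Q + 2 Q^{2}\right) \frac{1}{Q}}{3} = - \frac{\frac{1}{Q} \left(5 - 10 Q + 2 Q^{2}\right)}{3} = - \frac{5 - 10 Q + 2 Q^{2}}{3 Q}$)
$h{\left(6 \right)} \left(v{\left(-2 \right)} + y\right) = \left(2 - 6\right) \left(\frac{-5 - 2 \left(-2\right)^{2} + 10 \left(-2\right)}{3 \left(-2\right)} + 13\right) = \left(2 - 6\right) \left(\frac{1}{3} \left(- \frac{1}{2}\right) \left(-5 - 8 - 20\right) + 13\right) = - 4 \left(\frac{1}{3} \left(- \frac{1}{2}\right) \left(-5 - 8 - 20\right) + 13\right) = - 4 \left(\frac{1}{3} \left(- \frac{1}{2}\right) \left(-33\right) + 13\right) = - 4 \left(\frac{11}{2} + 13\right) = \left(-4\right) \frac{37}{2} = -74$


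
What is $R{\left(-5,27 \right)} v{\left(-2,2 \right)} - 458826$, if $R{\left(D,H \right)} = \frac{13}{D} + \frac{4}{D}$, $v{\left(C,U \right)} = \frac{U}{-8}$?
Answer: $- \frac{9176503}{20} \approx -4.5883 \cdot 10^{5}$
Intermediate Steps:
$v{\left(C,U \right)} = - \frac{U}{8}$ ($v{\left(C,U \right)} = U \left(- \frac{1}{8}\right) = - \frac{U}{8}$)
$R{\left(D,H \right)} = \frac{17}{D}$
$R{\left(-5,27 \right)} v{\left(-2,2 \right)} - 458826 = \frac{17}{-5} \left(\left(- \frac{1}{8}\right) 2\right) - 458826 = 17 \left(- \frac{1}{5}\right) \left(- \frac{1}{4}\right) - 458826 = \left(- \frac{17}{5}\right) \left(- \frac{1}{4}\right) - 458826 = \frac{17}{20} - 458826 = - \frac{9176503}{20}$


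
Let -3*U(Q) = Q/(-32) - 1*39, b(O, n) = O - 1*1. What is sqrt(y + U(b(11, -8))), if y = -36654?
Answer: I*sqrt(5276289)/12 ≈ 191.42*I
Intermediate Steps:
b(O, n) = -1 + O (b(O, n) = O - 1 = -1 + O)
U(Q) = 13 + Q/96 (U(Q) = -(Q/(-32) - 1*39)/3 = -(Q*(-1/32) - 39)/3 = -(-Q/32 - 39)/3 = -(-39 - Q/32)/3 = 13 + Q/96)
sqrt(y + U(b(11, -8))) = sqrt(-36654 + (13 + (-1 + 11)/96)) = sqrt(-36654 + (13 + (1/96)*10)) = sqrt(-36654 + (13 + 5/48)) = sqrt(-36654 + 629/48) = sqrt(-1758763/48) = I*sqrt(5276289)/12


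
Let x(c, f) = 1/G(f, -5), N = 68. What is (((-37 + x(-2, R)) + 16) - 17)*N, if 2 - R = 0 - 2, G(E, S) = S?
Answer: -12988/5 ≈ -2597.6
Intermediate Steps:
R = 4 (R = 2 - (0 - 2) = 2 - 1*(-2) = 2 + 2 = 4)
x(c, f) = -⅕ (x(c, f) = 1/(-5) = -⅕)
(((-37 + x(-2, R)) + 16) - 17)*N = (((-37 - ⅕) + 16) - 17)*68 = ((-186/5 + 16) - 17)*68 = (-106/5 - 17)*68 = -191/5*68 = -12988/5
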